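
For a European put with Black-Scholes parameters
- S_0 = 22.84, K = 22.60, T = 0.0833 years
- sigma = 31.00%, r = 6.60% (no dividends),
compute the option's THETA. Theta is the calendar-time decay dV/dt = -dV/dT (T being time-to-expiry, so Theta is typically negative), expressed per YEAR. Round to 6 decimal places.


d1 = 0.2242487017; d2 = 0.1347773096
phi(d1) = 0.3890364362; exp(-qT) = 1.0000000000; exp(-rT) = 0.9945172852
Theta = -S*exp(-qT)*phi(d1)*sigma/(2*sqrt(T)) + r*K*exp(-rT)*N(-d2) - q*S*exp(-qT)*N(-d1)
N(-d1) = 0.4112818949; N(-d2) = 0.4463939732; sqrt(T) = 0.2886173938
Term 1 = -22.8400 * 1.0000000000 * 0.3890364362 * 0.3100 / (2 * 0.2886173938) = -4.7719466014
Term 2 = 0.0660 * 22.6000 * 0.9945172852 * 0.4463939732 = 0.6621906327
Term 3 = 0 (no dividend yield, q = 0)
Theta = -4.7719466014 + (0.6621906327) + (0.0000000000) = -4.109756

Answer: Theta = -4.109756


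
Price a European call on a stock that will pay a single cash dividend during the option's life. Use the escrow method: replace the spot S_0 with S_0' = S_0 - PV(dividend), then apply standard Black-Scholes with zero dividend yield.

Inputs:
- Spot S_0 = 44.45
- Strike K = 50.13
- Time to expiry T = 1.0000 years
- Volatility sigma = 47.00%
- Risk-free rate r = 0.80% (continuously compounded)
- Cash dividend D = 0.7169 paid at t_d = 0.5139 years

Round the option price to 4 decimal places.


Answer: Price = 6.0012

Derivation:
PV(D) = D * exp(-r * t_d) = 0.7169 * 0.99589724 = 0.71395873
S_0' = S_0 - PV(D) = 44.4500 - 0.71395873 = 43.73604127
d1 = (ln(S_0'/K) + (r + sigma^2/2)*T) / (sigma*sqrt(T)) = -0.03829176
d2 = d1 - sigma*sqrt(T) = -0.50829176
exp(-rT) = 0.99203191
N(d1) = 0.48472753; N(d2) = 0.30562437
C = S_0' * N(d1) - K * exp(-rT) * N(d2) = 43.73604127 * 0.48472753 - 50.1300 * 0.99203191 * 0.30562437 = 6.0012


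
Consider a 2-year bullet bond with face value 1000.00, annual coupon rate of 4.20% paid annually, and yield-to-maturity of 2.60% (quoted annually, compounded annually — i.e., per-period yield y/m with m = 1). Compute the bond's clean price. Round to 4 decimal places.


Coupon per period c = face * coupon_rate / m = 42.000000
Periods per year m = 1; per-period yield y/m = 0.026000
Number of cashflows N = 2
Cashflows (t years, CF_t, discount factor 1/(1+y/m)^(m*t), PV):
  t = 1.0000: CF_t = 42.000000, DF = 0.974659, PV = 40.935673
  t = 2.0000: CF_t = 1042.000000, DF = 0.949960, PV = 989.858228
Price P = sum_t PV_t = 1030.793900

Answer: Price = 1030.7939


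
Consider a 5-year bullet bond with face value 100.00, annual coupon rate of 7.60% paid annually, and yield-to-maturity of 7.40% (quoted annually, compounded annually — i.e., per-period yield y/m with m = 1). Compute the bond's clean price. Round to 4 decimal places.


Coupon per period c = face * coupon_rate / m = 7.600000
Periods per year m = 1; per-period yield y/m = 0.074000
Number of cashflows N = 5
Cashflows (t years, CF_t, discount factor 1/(1+y/m)^(m*t), PV):
  t = 1.0000: CF_t = 7.600000, DF = 0.931099, PV = 7.076350
  t = 2.0000: CF_t = 7.600000, DF = 0.866945, PV = 6.588780
  t = 3.0000: CF_t = 7.600000, DF = 0.807211, PV = 6.134805
  t = 4.0000: CF_t = 7.600000, DF = 0.751593, PV = 5.712109
  t = 5.0000: CF_t = 107.600000, DF = 0.699808, PV = 75.299287
Price P = sum_t PV_t = 100.811331

Answer: Price = 100.8113


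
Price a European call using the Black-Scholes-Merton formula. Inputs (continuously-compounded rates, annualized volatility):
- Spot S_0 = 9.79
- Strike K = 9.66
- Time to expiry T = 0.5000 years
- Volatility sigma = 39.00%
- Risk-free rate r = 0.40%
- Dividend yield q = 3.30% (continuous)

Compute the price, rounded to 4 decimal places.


Answer: Price = 1.0512

Derivation:
d1 = (ln(S/K) + (r - q + 0.5*sigma^2) * T) / (sigma * sqrt(T)) = 0.13378028
d2 = d1 - sigma * sqrt(T) = -0.14199136
exp(-rT) = 0.99800200; exp(-qT) = 0.98363538
C = S_0 * exp(-qT) * N(d1) - K * exp(-rT) * N(d2)
N(d1) = 0.55321184; N(d2) = 0.44354341
C = 9.7900 * 0.98363538 * 0.55321184 - 9.6600 * 0.99800200 * 0.44354341 = 1.0512


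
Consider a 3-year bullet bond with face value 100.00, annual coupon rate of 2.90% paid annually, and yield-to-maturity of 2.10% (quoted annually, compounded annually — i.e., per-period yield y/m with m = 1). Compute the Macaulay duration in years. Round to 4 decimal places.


Answer: Macaulay duration = 2.9173 years

Derivation:
Coupon per period c = face * coupon_rate / m = 2.900000
Periods per year m = 1; per-period yield y/m = 0.021000
Number of cashflows N = 3
Cashflows (t years, CF_t, discount factor 1/(1+y/m)^(m*t), PV):
  t = 1.0000: CF_t = 2.900000, DF = 0.979432, PV = 2.840353
  t = 2.0000: CF_t = 2.900000, DF = 0.959287, PV = 2.781932
  t = 3.0000: CF_t = 102.900000, DF = 0.939556, PV = 96.680335
Price P = sum_t PV_t = 102.302620
Macaulay numerator sum_t t * PV_t:
  t * PV_t at t = 1.0000: 2.840353
  t * PV_t at t = 2.0000: 5.563864
  t * PV_t at t = 3.0000: 290.041006
Macaulay duration D = (sum_t t * PV_t) / P = 298.445223 / 102.302620 = 2.917278


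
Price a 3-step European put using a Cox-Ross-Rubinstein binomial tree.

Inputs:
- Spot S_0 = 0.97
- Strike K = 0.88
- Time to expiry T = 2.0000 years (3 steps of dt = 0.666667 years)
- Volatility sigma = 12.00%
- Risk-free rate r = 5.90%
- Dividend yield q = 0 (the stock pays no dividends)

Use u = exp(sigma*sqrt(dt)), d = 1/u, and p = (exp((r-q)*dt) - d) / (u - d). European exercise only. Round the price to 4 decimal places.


Answer: Price = V(0,0) = 0.0047

Derivation:
dt = T/N = 0.666667
u = exp(sigma*sqrt(dt)) = 1.102940; d = 1/u = 0.906667
p = (exp((r-q)*dt) - d) / (u - d) = 0.679919
Discount per step: exp(-r*dt) = 0.961430
Stock lattice S(k, i) with i counting down-moves:
  k=0: S(0,0) = 0.9700
  k=1: S(1,0) = 1.0699; S(1,1) = 0.8795
  k=2: S(2,0) = 1.1800; S(2,1) = 0.9700; S(2,2) = 0.7974
  k=3: S(3,0) = 1.3015; S(3,1) = 1.0699; S(3,2) = 0.8795; S(3,3) = 0.7230
Terminal payoffs V(N, i) = max(K - S_T, 0):
  V(3,0) = 0.000000; V(3,1) = 0.000000; V(3,2) = 0.000533; V(3,3) = 0.157038
Backward induction: V(k, i) = exp(-r*dt) * [p * V(k+1, i) + (1-p) * V(k+1, i+1)].
  V(2,0) = exp(-r*dt) * [p*0.000000 + (1-p)*0.000000] = 0.000000
  V(2,1) = exp(-r*dt) * [p*0.000000 + (1-p)*0.000533] = 0.000164
  V(2,2) = exp(-r*dt) * [p*0.000533 + (1-p)*0.157038] = 0.048674
  V(1,0) = exp(-r*dt) * [p*0.000000 + (1-p)*0.000164] = 0.000050
  V(1,1) = exp(-r*dt) * [p*0.000164 + (1-p)*0.048674] = 0.015086
  V(0,0) = exp(-r*dt) * [p*0.000050 + (1-p)*0.015086] = 0.004675


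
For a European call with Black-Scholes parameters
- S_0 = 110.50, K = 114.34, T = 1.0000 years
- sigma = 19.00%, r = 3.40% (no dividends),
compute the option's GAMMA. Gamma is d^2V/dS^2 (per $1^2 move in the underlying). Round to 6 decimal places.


Answer: Gamma = 0.018918

Derivation:
d1 = 0.0941529217; d2 = -0.0958470783
phi(d1) = 0.3971779271; exp(-qT) = 1.0000000000; exp(-rT) = 0.9665715046
Gamma = exp(-qT) * phi(d1) / (S * sigma * sqrt(T)) = 1.0000000000 * 0.3971779271 / (110.5000 * 0.1900 * 1.0000000000) = 0.018918


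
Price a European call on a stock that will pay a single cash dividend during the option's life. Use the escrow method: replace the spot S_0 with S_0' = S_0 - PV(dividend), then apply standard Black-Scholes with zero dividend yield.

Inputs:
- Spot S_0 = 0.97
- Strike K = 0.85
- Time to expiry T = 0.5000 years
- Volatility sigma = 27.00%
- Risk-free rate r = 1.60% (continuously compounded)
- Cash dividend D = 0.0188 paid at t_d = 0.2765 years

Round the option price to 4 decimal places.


Answer: Price = 0.1354

Derivation:
PV(D) = D * exp(-r * t_d) = 0.0188 * 0.99558577 = 0.01871701
S_0' = S_0 - PV(D) = 0.9700 - 0.01871701 = 0.95128299
d1 = (ln(S_0'/K) + (r + sigma^2/2)*T) / (sigma*sqrt(T)) = 0.72701177
d2 = d1 - sigma*sqrt(T) = 0.53609294
exp(-rT) = 0.99203191
N(d1) = 0.76639063; N(d2) = 0.70405284
C = S_0' * N(d1) - K * exp(-rT) * N(d2) = 0.95128299 * 0.76639063 - 0.8500 * 0.99203191 * 0.70405284 = 0.1354


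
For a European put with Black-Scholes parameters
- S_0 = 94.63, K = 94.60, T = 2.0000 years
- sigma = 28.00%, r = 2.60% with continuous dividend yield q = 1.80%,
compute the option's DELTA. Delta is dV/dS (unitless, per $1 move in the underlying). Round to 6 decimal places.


d1 = 0.2391967345; d2 = -0.1567830630
phi(d1) = 0.3876912234; exp(-qT) = 0.9646402935; exp(-rT) = 0.9493288668
N(-d1) = 0.4054765174
Delta = -exp(-qT) * N(-d1) = -0.9646402935 * 0.4054765174 = -0.391139

Answer: Delta = -0.391139


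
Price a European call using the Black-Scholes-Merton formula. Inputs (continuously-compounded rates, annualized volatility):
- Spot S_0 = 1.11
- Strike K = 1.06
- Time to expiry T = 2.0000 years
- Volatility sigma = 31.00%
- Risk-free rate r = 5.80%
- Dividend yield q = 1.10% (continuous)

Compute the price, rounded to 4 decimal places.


Answer: Price = 0.2558

Derivation:
d1 = (ln(S/K) + (r - q + 0.5*sigma^2) * T) / (sigma * sqrt(T)) = 0.53874946
d2 = d1 - sigma * sqrt(T) = 0.10034326
exp(-rT) = 0.89047522; exp(-qT) = 0.97824024
C = S_0 * exp(-qT) * N(d1) - K * exp(-rT) * N(d2)
N(d1) = 0.70497013; N(d2) = 0.53996409
C = 1.1100 * 0.97824024 * 0.70497013 - 1.0600 * 0.89047522 * 0.53996409 = 0.2558


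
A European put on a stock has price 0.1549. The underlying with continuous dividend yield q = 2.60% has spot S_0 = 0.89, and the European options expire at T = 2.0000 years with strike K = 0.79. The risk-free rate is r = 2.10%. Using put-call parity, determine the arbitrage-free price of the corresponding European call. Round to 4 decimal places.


Put-call parity: C - P = S_0 * exp(-qT) - K * exp(-rT).
S_0 * exp(-qT) = 0.8900 * 0.94932887 = 0.84490269
K * exp(-rT) = 0.7900 * 0.95886978 = 0.75750713
C = P + S*exp(-qT) - K*exp(-rT)
C = 0.1549 + 0.84490269 - 0.75750713 = 0.2423

Answer: Call price = 0.2423


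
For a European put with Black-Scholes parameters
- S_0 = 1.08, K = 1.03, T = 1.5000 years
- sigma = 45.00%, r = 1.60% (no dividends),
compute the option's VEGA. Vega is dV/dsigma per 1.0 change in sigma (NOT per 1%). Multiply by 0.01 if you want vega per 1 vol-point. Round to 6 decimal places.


Answer: Vega = 0.486116

Derivation:
d1 = 0.4051224492; d2 = -0.1460127429
phi(d1) = 0.3675115131; exp(-qT) = 1.0000000000; exp(-rT) = 0.9762857098
Vega = S * exp(-qT) * phi(d1) * sqrt(T) = 1.0800 * 1.0000000000 * 0.3675115131 * 1.2247448714 = 0.486116


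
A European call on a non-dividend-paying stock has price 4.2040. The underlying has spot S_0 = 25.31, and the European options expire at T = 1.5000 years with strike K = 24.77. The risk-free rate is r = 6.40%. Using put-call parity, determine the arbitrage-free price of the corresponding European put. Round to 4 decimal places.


Answer: Put price = 1.3967

Derivation:
Put-call parity: C - P = S_0 * exp(-qT) - K * exp(-rT).
S_0 * exp(-qT) = 25.3100 * 1.00000000 = 25.31000000
K * exp(-rT) = 24.7700 * 0.90846402 = 22.50265368
P = C - S*exp(-qT) + K*exp(-rT)
P = 4.2040 - 25.31000000 + 22.50265368 = 1.3967


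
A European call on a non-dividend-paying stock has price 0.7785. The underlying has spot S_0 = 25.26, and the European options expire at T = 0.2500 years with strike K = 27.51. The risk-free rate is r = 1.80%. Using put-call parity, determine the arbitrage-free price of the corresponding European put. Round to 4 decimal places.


Put-call parity: C - P = S_0 * exp(-qT) - K * exp(-rT).
S_0 * exp(-qT) = 25.2600 * 1.00000000 = 25.26000000
K * exp(-rT) = 27.5100 * 0.99551011 = 27.38648312
P = C - S*exp(-qT) + K*exp(-rT)
P = 0.7785 - 25.26000000 + 27.38648312 = 2.9050

Answer: Put price = 2.9050


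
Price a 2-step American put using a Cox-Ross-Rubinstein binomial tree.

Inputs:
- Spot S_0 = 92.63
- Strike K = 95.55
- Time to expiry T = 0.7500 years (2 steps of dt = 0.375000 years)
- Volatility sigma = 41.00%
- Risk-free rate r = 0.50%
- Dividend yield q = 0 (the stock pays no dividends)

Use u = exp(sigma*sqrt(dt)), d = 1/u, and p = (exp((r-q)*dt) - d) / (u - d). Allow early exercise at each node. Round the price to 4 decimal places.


Answer: Price = V(0,0) = 13.8158

Derivation:
dt = T/N = 0.375000
u = exp(sigma*sqrt(dt)) = 1.285404; d = 1/u = 0.777966
p = (exp((r-q)*dt) - d) / (u - d) = 0.441258
Discount per step: exp(-r*dt) = 0.998127
Stock lattice S(k, i) with i counting down-moves:
  k=0: S(0,0) = 92.6300
  k=1: S(1,0) = 119.0669; S(1,1) = 72.0630
  k=2: S(2,0) = 153.0491; S(2,1) = 92.6300; S(2,2) = 56.0625
Terminal payoffs V(N, i) = max(K - S_T, 0):
  V(2,0) = 0.000000; V(2,1) = 2.920000; V(2,2) = 39.487471
Backward induction: V(k, i) = exp(-r*dt) * [p * V(k+1, i) + (1-p) * V(k+1, i+1)]; then take max(V_cont, immediate exercise) for American.
  V(1,0) = exp(-r*dt) * [p*0.000000 + (1-p)*2.920000] = 1.628470; exercise = 0.000000; V(1,0) = max -> 1.628470
  V(1,1) = exp(-r*dt) * [p*2.920000 + (1-p)*39.487471] = 23.308038; exercise = 23.487027; V(1,1) = max -> 23.487027
  V(0,0) = exp(-r*dt) * [p*1.628470 + (1-p)*23.487027] = 13.815835; exercise = 2.920000; V(0,0) = max -> 13.815835


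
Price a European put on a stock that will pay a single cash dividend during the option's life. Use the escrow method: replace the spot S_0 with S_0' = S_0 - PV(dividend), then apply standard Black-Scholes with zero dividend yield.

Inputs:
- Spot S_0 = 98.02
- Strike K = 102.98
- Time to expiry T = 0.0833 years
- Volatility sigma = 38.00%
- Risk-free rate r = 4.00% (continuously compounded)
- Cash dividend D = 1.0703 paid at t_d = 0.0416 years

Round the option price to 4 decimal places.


Answer: Price = 7.7827

Derivation:
PV(D) = D * exp(-r * t_d) = 1.0703 * 0.99833738 = 1.06852050
S_0' = S_0 - PV(D) = 98.0200 - 1.06852050 = 96.95147950
d1 = (ln(S_0'/K) + (r + sigma^2/2)*T) / (sigma*sqrt(T)) = -0.46481034
d2 = d1 - sigma*sqrt(T) = -0.57448495
exp(-rT) = 0.99667354
N(-d1) = 0.67896636; N(-d2) = 0.71718016
P = K * exp(-rT) * N(-d2) - S_0' * N(-d1) = 102.9800 * 0.99667354 * 0.71718016 - 96.95147950 * 0.67896636 = 7.7827


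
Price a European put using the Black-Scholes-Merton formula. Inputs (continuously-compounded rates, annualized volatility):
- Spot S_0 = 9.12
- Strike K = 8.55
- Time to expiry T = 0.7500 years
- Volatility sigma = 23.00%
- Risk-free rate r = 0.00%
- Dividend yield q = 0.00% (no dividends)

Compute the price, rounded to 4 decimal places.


d1 = (ln(S/K) + (r - q + 0.5*sigma^2) * T) / (sigma * sqrt(T)) = 0.42360451
d2 = d1 - sigma * sqrt(T) = 0.22441867
exp(-rT) = 1.00000000; exp(-qT) = 1.00000000
P = K * exp(-rT) * N(-d2) - S_0 * exp(-qT) * N(-d1)
N(-d1) = 0.33592713; N(-d2) = 0.41121577
P = 8.5500 * 1.00000000 * 0.41121577 - 9.1200 * 1.00000000 * 0.33592713 = 0.4522

Answer: Price = 0.4522


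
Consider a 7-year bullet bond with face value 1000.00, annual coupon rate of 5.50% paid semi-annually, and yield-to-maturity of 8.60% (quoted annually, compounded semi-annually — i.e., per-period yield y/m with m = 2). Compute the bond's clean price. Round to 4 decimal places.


Answer: Price = 839.4672

Derivation:
Coupon per period c = face * coupon_rate / m = 27.500000
Periods per year m = 2; per-period yield y/m = 0.043000
Number of cashflows N = 14
Cashflows (t years, CF_t, discount factor 1/(1+y/m)^(m*t), PV):
  t = 0.5000: CF_t = 27.500000, DF = 0.958773, PV = 26.366251
  t = 1.0000: CF_t = 27.500000, DF = 0.919245, PV = 25.279244
  t = 1.5000: CF_t = 27.500000, DF = 0.881347, PV = 24.237051
  t = 2.0000: CF_t = 27.500000, DF = 0.845012, PV = 23.237824
  t = 2.5000: CF_t = 27.500000, DF = 0.810174, PV = 22.279793
  t = 3.0000: CF_t = 27.500000, DF = 0.776773, PV = 21.361259
  t = 3.5000: CF_t = 27.500000, DF = 0.744749, PV = 20.480593
  t = 4.0000: CF_t = 27.500000, DF = 0.714045, PV = 19.636235
  t = 4.5000: CF_t = 27.500000, DF = 0.684607, PV = 18.826688
  t = 5.0000: CF_t = 27.500000, DF = 0.656382, PV = 18.050516
  t = 5.5000: CF_t = 27.500000, DF = 0.629322, PV = 17.306343
  t = 6.0000: CF_t = 27.500000, DF = 0.603376, PV = 16.592850
  t = 6.5000: CF_t = 27.500000, DF = 0.578501, PV = 15.908773
  t = 7.0000: CF_t = 1027.500000, DF = 0.554651, PV = 569.903747
Price P = sum_t PV_t = 839.467166


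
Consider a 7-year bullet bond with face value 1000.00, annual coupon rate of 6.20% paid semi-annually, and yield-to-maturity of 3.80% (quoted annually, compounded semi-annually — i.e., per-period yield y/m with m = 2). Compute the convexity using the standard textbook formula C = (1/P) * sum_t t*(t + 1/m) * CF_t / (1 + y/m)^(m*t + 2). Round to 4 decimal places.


Coupon per period c = face * coupon_rate / m = 31.000000
Periods per year m = 2; per-period yield y/m = 0.019000
Number of cashflows N = 14
Cashflows (t years, CF_t, discount factor 1/(1+y/m)^(m*t), PV):
  t = 0.5000: CF_t = 31.000000, DF = 0.981354, PV = 30.421982
  t = 1.0000: CF_t = 31.000000, DF = 0.963056, PV = 29.854742
  t = 1.5000: CF_t = 31.000000, DF = 0.945099, PV = 29.298079
  t = 2.0000: CF_t = 31.000000, DF = 0.927477, PV = 28.751795
  t = 2.5000: CF_t = 31.000000, DF = 0.910184, PV = 28.215696
  t = 3.0000: CF_t = 31.000000, DF = 0.893213, PV = 27.689594
  t = 3.5000: CF_t = 31.000000, DF = 0.876558, PV = 27.173301
  t = 4.0000: CF_t = 31.000000, DF = 0.860214, PV = 26.666635
  t = 4.5000: CF_t = 31.000000, DF = 0.844175, PV = 26.169416
  t = 5.0000: CF_t = 31.000000, DF = 0.828434, PV = 25.681469
  t = 5.5000: CF_t = 31.000000, DF = 0.812988, PV = 25.202619
  t = 6.0000: CF_t = 31.000000, DF = 0.797829, PV = 24.732697
  t = 6.5000: CF_t = 31.000000, DF = 0.782953, PV = 24.271538
  t = 7.0000: CF_t = 1031.000000, DF = 0.768354, PV = 792.173097
Price P = sum_t PV_t = 1146.302662
Convexity numerator sum_t t*(t + 1/m) * CF_t / (1+y/m)^(m*t + 2):
  t = 0.5000: term = 14.649039
  t = 1.0000: term = 43.127692
  t = 1.5000: term = 84.647089
  t = 2.0000: term = 138.447971
  t = 2.5000: term = 203.799760
  t = 3.0000: term = 279.999671
  t = 3.5000: term = 366.371830
  t = 4.0000: term = 462.266433
  t = 4.5000: term = 567.058922
  t = 5.0000: term = 680.149181
  t = 5.5000: term = 800.960763
  t = 6.0000: term = 928.940130
  t = 6.5000: term = 1063.555923
  t = 7.0000: term = 40052.628699
Convexity = (1/P) * sum = 45686.603103 / 1146.302662 = 39.855620

Answer: Convexity = 39.8556


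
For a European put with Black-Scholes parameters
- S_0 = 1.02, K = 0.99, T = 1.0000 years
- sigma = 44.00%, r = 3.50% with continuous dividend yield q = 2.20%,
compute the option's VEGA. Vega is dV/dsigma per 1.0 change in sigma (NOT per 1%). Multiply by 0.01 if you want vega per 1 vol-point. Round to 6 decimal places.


Answer: Vega = 0.378513

Derivation:
d1 = 0.3173930981; d2 = -0.1226069019
phi(d1) = 0.3793455596; exp(-qT) = 0.9782402351; exp(-rT) = 0.9656054163
Vega = S * exp(-qT) * phi(d1) * sqrt(T) = 1.0200 * 0.9782402351 * 0.3793455596 * 1.0000000000 = 0.378513


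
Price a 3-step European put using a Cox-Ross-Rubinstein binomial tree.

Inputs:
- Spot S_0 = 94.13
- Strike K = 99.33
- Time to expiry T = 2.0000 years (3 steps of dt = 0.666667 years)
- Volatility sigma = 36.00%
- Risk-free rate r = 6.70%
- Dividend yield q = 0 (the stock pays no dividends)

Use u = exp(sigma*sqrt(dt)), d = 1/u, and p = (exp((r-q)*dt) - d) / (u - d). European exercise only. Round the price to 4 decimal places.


Answer: Price = V(0,0) = 15.9535

Derivation:
dt = T/N = 0.666667
u = exp(sigma*sqrt(dt)) = 1.341702; d = 1/u = 0.745322
p = (exp((r-q)*dt) - d) / (u - d) = 0.503634
Discount per step: exp(-r*dt) = 0.956316
Stock lattice S(k, i) with i counting down-moves:
  k=0: S(0,0) = 94.1300
  k=1: S(1,0) = 126.2944; S(1,1) = 70.1572
  k=2: S(2,0) = 169.4494; S(2,1) = 94.1300; S(2,2) = 52.2897
  k=3: S(3,0) = 227.3506; S(3,1) = 126.2944; S(3,2) = 70.1572; S(3,3) = 38.9727
Terminal payoffs V(N, i) = max(K - S_T, 0):
  V(3,0) = 0.000000; V(3,1) = 0.000000; V(3,2) = 29.172828; V(3,3) = 60.357335
Backward induction: V(k, i) = exp(-r*dt) * [p * V(k+1, i) + (1-p) * V(k+1, i+1)].
  V(2,0) = exp(-r*dt) * [p*0.000000 + (1-p)*0.000000] = 0.000000
  V(2,1) = exp(-r*dt) * [p*0.000000 + (1-p)*29.172828] = 13.847838
  V(2,2) = exp(-r*dt) * [p*29.172828 + (1-p)*60.357335] = 42.701196
  V(1,0) = exp(-r*dt) * [p*0.000000 + (1-p)*13.847838] = 6.573330
  V(1,1) = exp(-r*dt) * [p*13.847838 + (1-p)*42.701196] = 26.939103
  V(0,0) = exp(-r*dt) * [p*6.573330 + (1-p)*26.939103] = 15.953463


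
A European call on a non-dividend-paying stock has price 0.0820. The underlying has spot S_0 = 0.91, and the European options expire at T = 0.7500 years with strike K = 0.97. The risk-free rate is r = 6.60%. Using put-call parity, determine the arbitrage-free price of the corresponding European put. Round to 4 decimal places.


Answer: Put price = 0.0952

Derivation:
Put-call parity: C - P = S_0 * exp(-qT) - K * exp(-rT).
S_0 * exp(-qT) = 0.9100 * 1.00000000 = 0.91000000
K * exp(-rT) = 0.9700 * 0.95170516 = 0.92315400
P = C - S*exp(-qT) + K*exp(-rT)
P = 0.0820 - 0.91000000 + 0.92315400 = 0.0952


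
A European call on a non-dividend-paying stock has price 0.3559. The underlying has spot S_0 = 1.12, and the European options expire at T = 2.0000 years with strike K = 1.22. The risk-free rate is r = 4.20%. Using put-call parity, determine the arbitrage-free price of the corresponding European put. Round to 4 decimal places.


Answer: Put price = 0.3576

Derivation:
Put-call parity: C - P = S_0 * exp(-qT) - K * exp(-rT).
S_0 * exp(-qT) = 1.1200 * 1.00000000 = 1.12000000
K * exp(-rT) = 1.2200 * 0.91943126 = 1.12170613
P = C - S*exp(-qT) + K*exp(-rT)
P = 0.3559 - 1.12000000 + 1.12170613 = 0.3576


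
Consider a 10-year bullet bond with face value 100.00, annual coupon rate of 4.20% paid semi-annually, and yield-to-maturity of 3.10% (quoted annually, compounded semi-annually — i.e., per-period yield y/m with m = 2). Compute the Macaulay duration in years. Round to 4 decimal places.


Coupon per period c = face * coupon_rate / m = 2.100000
Periods per year m = 2; per-period yield y/m = 0.015500
Number of cashflows N = 20
Cashflows (t years, CF_t, discount factor 1/(1+y/m)^(m*t), PV):
  t = 0.5000: CF_t = 2.100000, DF = 0.984737, PV = 2.067947
  t = 1.0000: CF_t = 2.100000, DF = 0.969706, PV = 2.036383
  t = 1.5000: CF_t = 2.100000, DF = 0.954905, PV = 2.005301
  t = 2.0000: CF_t = 2.100000, DF = 0.940330, PV = 1.974693
  t = 2.5000: CF_t = 2.100000, DF = 0.925977, PV = 1.944552
  t = 3.0000: CF_t = 2.100000, DF = 0.911844, PV = 1.914872
  t = 3.5000: CF_t = 2.100000, DF = 0.897926, PV = 1.885644
  t = 4.0000: CF_t = 2.100000, DF = 0.884220, PV = 1.856863
  t = 4.5000: CF_t = 2.100000, DF = 0.870724, PV = 1.828521
  t = 5.0000: CF_t = 2.100000, DF = 0.857434, PV = 1.800611
  t = 5.5000: CF_t = 2.100000, DF = 0.844347, PV = 1.773128
  t = 6.0000: CF_t = 2.100000, DF = 0.831459, PV = 1.746064
  t = 6.5000: CF_t = 2.100000, DF = 0.818768, PV = 1.719413
  t = 7.0000: CF_t = 2.100000, DF = 0.806271, PV = 1.693169
  t = 7.5000: CF_t = 2.100000, DF = 0.793964, PV = 1.667325
  t = 8.0000: CF_t = 2.100000, DF = 0.781846, PV = 1.641876
  t = 8.5000: CF_t = 2.100000, DF = 0.769912, PV = 1.616816
  t = 9.0000: CF_t = 2.100000, DF = 0.758161, PV = 1.592138
  t = 9.5000: CF_t = 2.100000, DF = 0.746589, PV = 1.567836
  t = 10.0000: CF_t = 102.100000, DF = 0.735193, PV = 75.063219
Price P = sum_t PV_t = 109.396373
Macaulay numerator sum_t t * PV_t:
  t * PV_t at t = 0.5000: 1.033973
  t * PV_t at t = 1.0000: 2.036383
  t * PV_t at t = 1.5000: 3.007951
  t * PV_t at t = 2.0000: 3.949386
  t * PV_t at t = 2.5000: 4.861381
  t * PV_t at t = 3.0000: 5.744616
  t * PV_t at t = 3.5000: 6.599755
  t * PV_t at t = 4.0000: 7.427452
  t * PV_t at t = 4.5000: 8.228344
  t * PV_t at t = 5.0000: 9.003057
  t * PV_t at t = 5.5000: 9.752204
  t * PV_t at t = 6.0000: 10.476384
  t * PV_t at t = 6.5000: 11.176185
  t * PV_t at t = 7.0000: 11.852183
  t * PV_t at t = 7.5000: 12.504941
  t * PV_t at t = 8.0000: 13.135011
  t * PV_t at t = 8.5000: 13.742934
  t * PV_t at t = 9.0000: 14.329238
  t * PV_t at t = 9.5000: 14.894443
  t * PV_t at t = 10.0000: 750.632194
Macaulay duration D = (sum_t t * PV_t) / P = 914.388017 / 109.396373 = 8.358486

Answer: Macaulay duration = 8.3585 years


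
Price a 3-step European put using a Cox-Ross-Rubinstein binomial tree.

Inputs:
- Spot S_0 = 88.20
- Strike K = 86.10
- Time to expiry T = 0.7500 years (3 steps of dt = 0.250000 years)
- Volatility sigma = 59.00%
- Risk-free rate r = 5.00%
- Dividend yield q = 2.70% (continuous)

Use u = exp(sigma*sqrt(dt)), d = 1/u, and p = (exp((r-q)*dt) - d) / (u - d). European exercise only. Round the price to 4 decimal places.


dt = T/N = 0.250000
u = exp(sigma*sqrt(dt)) = 1.343126; d = 1/u = 0.744532
p = (exp((r-q)*dt) - d) / (u - d) = 0.436414
Discount per step: exp(-r*dt) = 0.987578
Stock lattice S(k, i) with i counting down-moves:
  k=0: S(0,0) = 88.2000
  k=1: S(1,0) = 118.4637; S(1,1) = 65.6677
  k=2: S(2,0) = 159.1118; S(2,1) = 88.2000; S(2,2) = 48.8917
  k=3: S(3,0) = 213.7072; S(3,1) = 118.4637; S(3,2) = 65.6677; S(3,3) = 36.4014
Terminal payoffs V(N, i) = max(K - S_T, 0):
  V(3,0) = 0.000000; V(3,1) = 0.000000; V(3,2) = 20.432314; V(3,3) = 49.698610
Backward induction: V(k, i) = exp(-r*dt) * [p * V(k+1, i) + (1-p) * V(k+1, i+1)].
  V(2,0) = exp(-r*dt) * [p*0.000000 + (1-p)*0.000000] = 0.000000
  V(2,1) = exp(-r*dt) * [p*0.000000 + (1-p)*20.432314] = 11.372325
  V(2,2) = exp(-r*dt) * [p*20.432314 + (1-p)*49.698610] = 36.467690
  V(1,0) = exp(-r*dt) * [p*0.000000 + (1-p)*11.372325] = 6.329669
  V(1,1) = exp(-r*dt) * [p*11.372325 + (1-p)*36.467690] = 25.198767
  V(0,0) = exp(-r*dt) * [p*6.329669 + (1-p)*25.198767] = 16.753303

Answer: Price = V(0,0) = 16.7533


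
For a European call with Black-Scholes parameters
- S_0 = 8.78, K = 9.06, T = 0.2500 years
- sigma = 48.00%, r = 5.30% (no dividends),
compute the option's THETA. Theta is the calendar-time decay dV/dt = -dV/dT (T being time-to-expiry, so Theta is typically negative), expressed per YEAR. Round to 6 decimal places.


d1 = 0.0444053650; d2 = -0.1955946350
phi(d1) = 0.3985491498; exp(-qT) = 1.0000000000; exp(-rT) = 0.9868373948
Theta = -S*exp(-qT)*phi(d1)*sigma/(2*sqrt(T)) - r*K*exp(-rT)*N(d2) + q*S*exp(-qT)*N(d1)
N(d1) = 0.5177093574; N(d2) = 0.4224637299; sqrt(T) = 0.5000000000
Term 1 = -8.7800 * 1.0000000000 * 0.3985491498 * 0.4800 / (2 * 0.5000000000) = -1.6796455369
Term 2 = -0.0530 * 9.0600 * 0.9868373948 * 0.4224637299 = -0.2001884857
Term 3 = 0 (no dividend yield, q = 0)
Theta = -1.6796455369 + (-0.2001884857) + (0.0000000000) = -1.879834

Answer: Theta = -1.879834


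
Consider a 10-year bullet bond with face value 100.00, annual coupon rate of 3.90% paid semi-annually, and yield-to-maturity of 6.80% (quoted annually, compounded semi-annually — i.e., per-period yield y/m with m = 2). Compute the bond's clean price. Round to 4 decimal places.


Coupon per period c = face * coupon_rate / m = 1.950000
Periods per year m = 2; per-period yield y/m = 0.034000
Number of cashflows N = 20
Cashflows (t years, CF_t, discount factor 1/(1+y/m)^(m*t), PV):
  t = 0.5000: CF_t = 1.950000, DF = 0.967118, PV = 1.885880
  t = 1.0000: CF_t = 1.950000, DF = 0.935317, PV = 1.823869
  t = 1.5000: CF_t = 1.950000, DF = 0.904562, PV = 1.763896
  t = 2.0000: CF_t = 1.950000, DF = 0.874818, PV = 1.705896
  t = 2.5000: CF_t = 1.950000, DF = 0.846052, PV = 1.649802
  t = 3.0000: CF_t = 1.950000, DF = 0.818233, PV = 1.595554
  t = 3.5000: CF_t = 1.950000, DF = 0.791327, PV = 1.543089
  t = 4.0000: CF_t = 1.950000, DF = 0.765307, PV = 1.492349
  t = 4.5000: CF_t = 1.950000, DF = 0.740142, PV = 1.443277
  t = 5.0000: CF_t = 1.950000, DF = 0.715805, PV = 1.395819
  t = 5.5000: CF_t = 1.950000, DF = 0.692268, PV = 1.349922
  t = 6.0000: CF_t = 1.950000, DF = 0.669505, PV = 1.305534
  t = 6.5000: CF_t = 1.950000, DF = 0.647490, PV = 1.262605
  t = 7.0000: CF_t = 1.950000, DF = 0.626199, PV = 1.221088
  t = 7.5000: CF_t = 1.950000, DF = 0.605608, PV = 1.180936
  t = 8.0000: CF_t = 1.950000, DF = 0.585695, PV = 1.142105
  t = 8.5000: CF_t = 1.950000, DF = 0.566436, PV = 1.104550
  t = 9.0000: CF_t = 1.950000, DF = 0.547810, PV = 1.068230
  t = 9.5000: CF_t = 1.950000, DF = 0.529797, PV = 1.033105
  t = 10.0000: CF_t = 101.950000, DF = 0.512377, PV = 52.236787
Price P = sum_t PV_t = 79.204293

Answer: Price = 79.2043


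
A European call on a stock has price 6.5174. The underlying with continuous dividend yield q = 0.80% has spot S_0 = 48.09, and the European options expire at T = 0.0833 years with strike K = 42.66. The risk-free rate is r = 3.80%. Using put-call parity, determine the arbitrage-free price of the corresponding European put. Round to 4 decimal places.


Put-call parity: C - P = S_0 * exp(-qT) - K * exp(-rT).
S_0 * exp(-qT) = 48.0900 * 0.99933382 = 48.05796350
K * exp(-rT) = 42.6600 * 0.99683960 = 42.52517753
P = C - S*exp(-qT) + K*exp(-rT)
P = 6.5174 - 48.05796350 + 42.52517753 = 0.9846

Answer: Put price = 0.9846


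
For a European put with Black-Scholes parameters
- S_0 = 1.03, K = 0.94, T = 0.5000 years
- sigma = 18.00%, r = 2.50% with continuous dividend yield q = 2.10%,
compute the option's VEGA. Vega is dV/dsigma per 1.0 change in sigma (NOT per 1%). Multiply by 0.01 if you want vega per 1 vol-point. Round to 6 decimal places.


Answer: Vega = 0.209164

Derivation:
d1 = 0.7977280617; d2 = 0.6704488411
phi(d1) = 0.2902178116; exp(-qT) = 0.9895549326; exp(-rT) = 0.9875778005
Vega = S * exp(-qT) * phi(d1) * sqrt(T) = 1.0300 * 0.9895549326 * 0.2902178116 * 0.7071067812 = 0.209164


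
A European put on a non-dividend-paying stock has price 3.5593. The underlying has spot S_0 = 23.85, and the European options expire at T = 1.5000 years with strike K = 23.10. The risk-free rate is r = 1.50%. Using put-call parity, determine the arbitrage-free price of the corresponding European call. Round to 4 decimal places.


Put-call parity: C - P = S_0 * exp(-qT) - K * exp(-rT).
S_0 * exp(-qT) = 23.8500 * 1.00000000 = 23.85000000
K * exp(-rT) = 23.1000 * 0.97775124 = 22.58605358
C = P + S*exp(-qT) - K*exp(-rT)
C = 3.5593 + 23.85000000 - 22.58605358 = 4.8232

Answer: Call price = 4.8232


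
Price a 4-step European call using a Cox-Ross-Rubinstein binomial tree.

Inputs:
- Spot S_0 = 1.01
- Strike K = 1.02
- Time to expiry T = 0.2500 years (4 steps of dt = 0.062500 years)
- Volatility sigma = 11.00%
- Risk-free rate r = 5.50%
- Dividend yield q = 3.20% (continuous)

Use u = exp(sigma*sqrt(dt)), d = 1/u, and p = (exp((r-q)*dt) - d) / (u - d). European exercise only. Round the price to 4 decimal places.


Answer: Price = V(0,0) = 0.0202

Derivation:
dt = T/N = 0.062500
u = exp(sigma*sqrt(dt)) = 1.027882; d = 1/u = 0.972875
p = (exp((r-q)*dt) - d) / (u - d) = 0.519277
Discount per step: exp(-r*dt) = 0.996568
Stock lattice S(k, i) with i counting down-moves:
  k=0: S(0,0) = 1.0100
  k=1: S(1,0) = 1.0382; S(1,1) = 0.9826
  k=2: S(2,0) = 1.0671; S(2,1) = 1.0100; S(2,2) = 0.9559
  k=3: S(3,0) = 1.0969; S(3,1) = 1.0382; S(3,2) = 0.9826; S(3,3) = 0.9300
  k=4: S(4,0) = 1.1274; S(4,1) = 1.0671; S(4,2) = 1.0100; S(4,3) = 0.9559; S(4,4) = 0.9048
Terminal payoffs V(N, i) = max(S_T - K, 0):
  V(4,0) = 0.107441; V(4,1) = 0.047106; V(4,2) = 0.000000; V(4,3) = 0.000000; V(4,4) = 0.000000
Backward induction: V(k, i) = exp(-r*dt) * [p * V(k+1, i) + (1-p) * V(k+1, i+1)].
  V(3,0) = exp(-r*dt) * [p*0.107441 + (1-p)*0.047106] = 0.078167
  V(3,1) = exp(-r*dt) * [p*0.047106 + (1-p)*0.000000] = 0.024377
  V(3,2) = exp(-r*dt) * [p*0.000000 + (1-p)*0.000000] = 0.000000
  V(3,3) = exp(-r*dt) * [p*0.000000 + (1-p)*0.000000] = 0.000000
  V(2,0) = exp(-r*dt) * [p*0.078167 + (1-p)*0.024377] = 0.052130
  V(2,1) = exp(-r*dt) * [p*0.024377 + (1-p)*0.000000] = 0.012615
  V(2,2) = exp(-r*dt) * [p*0.000000 + (1-p)*0.000000] = 0.000000
  V(1,0) = exp(-r*dt) * [p*0.052130 + (1-p)*0.012615] = 0.033020
  V(1,1) = exp(-r*dt) * [p*0.012615 + (1-p)*0.000000] = 0.006528
  V(0,0) = exp(-r*dt) * [p*0.033020 + (1-p)*0.006528] = 0.020215


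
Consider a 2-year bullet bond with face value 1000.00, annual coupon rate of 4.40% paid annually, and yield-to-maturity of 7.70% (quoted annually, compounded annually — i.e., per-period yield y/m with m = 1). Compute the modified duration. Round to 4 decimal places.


Answer: Modified duration = 1.8167

Derivation:
Coupon per period c = face * coupon_rate / m = 44.000000
Periods per year m = 1; per-period yield y/m = 0.077000
Number of cashflows N = 2
Cashflows (t years, CF_t, discount factor 1/(1+y/m)^(m*t), PV):
  t = 1.0000: CF_t = 44.000000, DF = 0.928505, PV = 40.854225
  t = 2.0000: CF_t = 1044.000000, DF = 0.862122, PV = 900.055090
Price P = sum_t PV_t = 940.909314
First compute Macaulay numerator sum_t t * PV_t:
  t * PV_t at t = 1.0000: 40.854225
  t * PV_t at t = 2.0000: 1800.110179
Macaulay duration D = 1840.964404 / 940.909314 = 1.956580
Modified duration = D / (1 + y/m) = 1.956580 / (1 + 0.077000) = 1.816695


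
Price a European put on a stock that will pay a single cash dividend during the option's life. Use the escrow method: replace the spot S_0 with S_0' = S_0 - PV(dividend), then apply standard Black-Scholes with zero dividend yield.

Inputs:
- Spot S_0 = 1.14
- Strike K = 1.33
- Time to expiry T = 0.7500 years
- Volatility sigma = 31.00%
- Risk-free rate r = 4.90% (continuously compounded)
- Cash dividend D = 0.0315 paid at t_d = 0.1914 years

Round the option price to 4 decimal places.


PV(D) = D * exp(-r * t_d) = 0.0315 * 0.99066524 = 0.03120596
S_0' = S_0 - PV(D) = 1.1400 - 0.03120596 = 1.10879404
d1 = (ln(S_0'/K) + (r + sigma^2/2)*T) / (sigma*sqrt(T)) = -0.40644887
d2 = d1 - sigma*sqrt(T) = -0.67491674
exp(-rT) = 0.96391708
N(-d1) = 0.65779359; N(-d2) = 0.75013567
P = K * exp(-rT) * N(-d2) - S_0' * N(-d1) = 1.3300 * 0.96391708 * 0.75013567 - 1.10879404 * 0.65779359 = 0.2323

Answer: Price = 0.2323


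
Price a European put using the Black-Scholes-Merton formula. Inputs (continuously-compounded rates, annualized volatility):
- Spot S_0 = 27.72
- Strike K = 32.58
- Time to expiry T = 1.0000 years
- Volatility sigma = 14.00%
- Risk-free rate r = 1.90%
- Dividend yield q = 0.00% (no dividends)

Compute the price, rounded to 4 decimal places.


d1 = (ln(S/K) + (r - q + 0.5*sigma^2) * T) / (sigma * sqrt(T)) = -0.94817449
d2 = d1 - sigma * sqrt(T) = -1.08817449
exp(-rT) = 0.98117936; exp(-qT) = 1.00000000
P = K * exp(-rT) * N(-d2) - S_0 * exp(-qT) * N(-d1)
N(-d1) = 0.82847968; N(-d2) = 0.86174096
P = 32.5800 * 0.98117936 * 0.86174096 - 27.7200 * 1.00000000 * 0.82847968 = 4.5817

Answer: Price = 4.5817


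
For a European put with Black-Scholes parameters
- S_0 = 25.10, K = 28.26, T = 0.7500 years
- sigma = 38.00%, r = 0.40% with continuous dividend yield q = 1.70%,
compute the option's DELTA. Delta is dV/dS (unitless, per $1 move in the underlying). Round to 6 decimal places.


Answer: Delta = -0.581705

Derivation:
d1 = -0.2254082751; d2 = -0.5544979285
phi(d1) = 0.3889350257; exp(-qT) = 0.9873309369; exp(-rT) = 0.9970044955
N(-d1) = 0.5891691626
Delta = -exp(-qT) * N(-d1) = -0.9873309369 * 0.5891691626 = -0.581705


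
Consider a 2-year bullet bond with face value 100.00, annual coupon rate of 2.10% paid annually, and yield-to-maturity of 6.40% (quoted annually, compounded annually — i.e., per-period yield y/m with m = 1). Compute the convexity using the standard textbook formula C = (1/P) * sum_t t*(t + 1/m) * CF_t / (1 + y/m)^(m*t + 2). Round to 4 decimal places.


Answer: Convexity = 5.2242

Derivation:
Coupon per period c = face * coupon_rate / m = 2.100000
Periods per year m = 1; per-period yield y/m = 0.064000
Number of cashflows N = 2
Cashflows (t years, CF_t, discount factor 1/(1+y/m)^(m*t), PV):
  t = 1.0000: CF_t = 2.100000, DF = 0.939850, PV = 1.973684
  t = 2.0000: CF_t = 102.100000, DF = 0.883317, PV = 90.186698
Price P = sum_t PV_t = 92.160382
Convexity numerator sum_t t*(t + 1/m) * CF_t / (1+y/m)^(m*t + 2):
  t = 1.0000: term = 3.486779
  t = 2.0000: term = 477.980832
Convexity = (1/P) * sum = 481.467611 / 92.160382 = 5.224236


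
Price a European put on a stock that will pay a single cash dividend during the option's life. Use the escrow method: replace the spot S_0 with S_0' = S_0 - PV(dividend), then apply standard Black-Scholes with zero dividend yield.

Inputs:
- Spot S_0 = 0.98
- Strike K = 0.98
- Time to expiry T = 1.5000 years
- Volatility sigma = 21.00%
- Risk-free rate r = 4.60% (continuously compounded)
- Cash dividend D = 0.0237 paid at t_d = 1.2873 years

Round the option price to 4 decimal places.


Answer: Price = 0.0758

Derivation:
PV(D) = D * exp(-r * t_d) = 0.0237 * 0.94250335 = 0.02233733
S_0' = S_0 - PV(D) = 0.9800 - 0.02233733 = 0.95766267
d1 = (ln(S_0'/K) + (r + sigma^2/2)*T) / (sigma*sqrt(T)) = 0.30722832
d2 = d1 - sigma*sqrt(T) = 0.05003190
exp(-rT) = 0.93332668
N(-d1) = 0.37933479; N(-d2) = 0.48004848
P = K * exp(-rT) * N(-d2) - S_0' * N(-d1) = 0.9800 * 0.93332668 * 0.48004848 - 0.95766267 * 0.37933479 = 0.0758


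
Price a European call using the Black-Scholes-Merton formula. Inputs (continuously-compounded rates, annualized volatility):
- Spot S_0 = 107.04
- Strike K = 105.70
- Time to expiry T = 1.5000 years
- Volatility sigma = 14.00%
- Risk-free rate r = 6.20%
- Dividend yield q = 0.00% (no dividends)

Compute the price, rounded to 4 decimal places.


d1 = (ln(S/K) + (r - q + 0.5*sigma^2) * T) / (sigma * sqrt(T)) = 0.70159045
d2 = d1 - sigma * sqrt(T) = 0.53012617
exp(-rT) = 0.91119350; exp(-qT) = 1.00000000
C = S_0 * exp(-qT) * N(d1) - K * exp(-rT) * N(d2)
N(d1) = 0.75853270; N(d2) = 0.70198777
C = 107.0400 * 1.00000000 * 0.75853270 - 105.7000 * 0.91119350 * 0.70198777 = 13.5827

Answer: Price = 13.5827


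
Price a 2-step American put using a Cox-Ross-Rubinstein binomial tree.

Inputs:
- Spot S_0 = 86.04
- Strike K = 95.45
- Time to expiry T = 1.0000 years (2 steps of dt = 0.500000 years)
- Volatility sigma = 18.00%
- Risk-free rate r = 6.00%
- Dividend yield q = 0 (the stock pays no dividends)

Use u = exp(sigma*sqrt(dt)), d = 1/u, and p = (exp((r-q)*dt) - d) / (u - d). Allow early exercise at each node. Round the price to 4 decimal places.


Answer: Price = V(0,0) = 10.0301

Derivation:
dt = T/N = 0.500000
u = exp(sigma*sqrt(dt)) = 1.135734; d = 1/u = 0.880488
p = (exp((r-q)*dt) - d) / (u - d) = 0.587537
Discount per step: exp(-r*dt) = 0.970446
Stock lattice S(k, i) with i counting down-moves:
  k=0: S(0,0) = 86.0400
  k=1: S(1,0) = 97.7186; S(1,1) = 75.7572
  k=2: S(2,0) = 110.9823; S(2,1) = 86.0400; S(2,2) = 66.7033
Terminal payoffs V(N, i) = max(K - S_T, 0):
  V(2,0) = 0.000000; V(2,1) = 9.410000; V(2,2) = 28.746738
Backward induction: V(k, i) = exp(-r*dt) * [p * V(k+1, i) + (1-p) * V(k+1, i+1)]; then take max(V_cont, immediate exercise) for American.
  V(1,0) = exp(-r*dt) * [p*0.000000 + (1-p)*9.410000] = 3.766564; exercise = 0.000000; V(1,0) = max -> 3.766564
  V(1,1) = exp(-r*dt) * [p*9.410000 + (1-p)*28.746738] = 16.871857; exercise = 19.692831; V(1,1) = max -> 19.692831
  V(0,0) = exp(-r*dt) * [p*3.766564 + (1-p)*19.692831] = 10.030092; exercise = 9.410000; V(0,0) = max -> 10.030092


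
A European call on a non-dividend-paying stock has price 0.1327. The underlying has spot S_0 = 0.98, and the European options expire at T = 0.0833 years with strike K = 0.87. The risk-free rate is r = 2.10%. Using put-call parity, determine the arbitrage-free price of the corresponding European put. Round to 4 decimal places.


Put-call parity: C - P = S_0 * exp(-qT) - K * exp(-rT).
S_0 * exp(-qT) = 0.9800 * 1.00000000 = 0.98000000
K * exp(-rT) = 0.8700 * 0.99825223 = 0.86847944
P = C - S*exp(-qT) + K*exp(-rT)
P = 0.1327 - 0.98000000 + 0.86847944 = 0.0212

Answer: Put price = 0.0212


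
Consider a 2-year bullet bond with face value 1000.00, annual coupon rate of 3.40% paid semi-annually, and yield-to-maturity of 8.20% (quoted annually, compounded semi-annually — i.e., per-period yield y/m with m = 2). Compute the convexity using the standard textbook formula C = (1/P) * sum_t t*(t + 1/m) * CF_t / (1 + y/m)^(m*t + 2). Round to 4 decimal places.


Coupon per period c = face * coupon_rate / m = 17.000000
Periods per year m = 2; per-period yield y/m = 0.041000
Number of cashflows N = 4
Cashflows (t years, CF_t, discount factor 1/(1+y/m)^(m*t), PV):
  t = 0.5000: CF_t = 17.000000, DF = 0.960615, PV = 16.330451
  t = 1.0000: CF_t = 17.000000, DF = 0.922781, PV = 15.687273
  t = 1.5000: CF_t = 17.000000, DF = 0.886437, PV = 15.069427
  t = 2.0000: CF_t = 1017.000000, DF = 0.851524, PV = 866.000285
Price P = sum_t PV_t = 913.087436
Convexity numerator sum_t t*(t + 1/m) * CF_t / (1+y/m)^(m*t + 2):
  t = 0.5000: term = 7.534713
  t = 1.0000: term = 21.713871
  t = 1.5000: term = 41.717332
  t = 2.0000: term = 3995.642098
Convexity = (1/P) * sum = 4066.608015 / 913.087436 = 4.453690

Answer: Convexity = 4.4537
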